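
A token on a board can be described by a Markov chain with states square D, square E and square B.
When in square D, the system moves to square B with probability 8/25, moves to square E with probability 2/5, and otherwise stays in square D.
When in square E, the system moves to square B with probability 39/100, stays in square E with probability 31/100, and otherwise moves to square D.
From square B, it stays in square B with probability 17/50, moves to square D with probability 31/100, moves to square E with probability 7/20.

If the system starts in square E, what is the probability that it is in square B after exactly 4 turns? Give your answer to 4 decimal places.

Propagate the distribution vector 4 turns from square E.
After 0 turns: (0.0000, 1.0000, 0.0000)
After 1 turn: (0.3000, 0.3100, 0.3900)
After 2 turns: (0.2979, 0.3526, 0.3495)
After 3 turns: (0.2975, 0.3508, 0.3517)
After 4 turns: (0.2976, 0.3508, 0.3516)
P(in square B after 4 turns) = 0.3516

0.3516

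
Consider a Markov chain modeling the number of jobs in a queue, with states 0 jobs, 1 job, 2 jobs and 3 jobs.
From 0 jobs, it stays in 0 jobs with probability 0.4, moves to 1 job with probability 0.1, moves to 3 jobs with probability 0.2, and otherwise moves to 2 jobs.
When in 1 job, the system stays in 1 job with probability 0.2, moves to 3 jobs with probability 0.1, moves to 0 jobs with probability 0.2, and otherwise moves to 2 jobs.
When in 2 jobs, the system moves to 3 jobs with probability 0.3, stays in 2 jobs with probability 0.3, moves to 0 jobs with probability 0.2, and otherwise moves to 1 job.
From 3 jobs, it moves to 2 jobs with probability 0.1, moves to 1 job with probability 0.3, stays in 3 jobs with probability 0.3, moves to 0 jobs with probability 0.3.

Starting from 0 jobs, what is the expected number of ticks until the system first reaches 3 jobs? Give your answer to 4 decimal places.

4.5833

Let t(s) be the expected number of ticks to first reach 3 jobs from state s, with t(3 jobs) = 0. Conditioning on the first tick:
t(0 jobs) = 1 + 0.4·t(0 jobs) + 0.1·t(1 job) + 0.3·t(2 jobs)
t(1 job) = 1 + 0.2·t(0 jobs) + 0.2·t(1 job) + 0.5·t(2 jobs)
t(2 jobs) = 1 + 0.2·t(0 jobs) + 0.2·t(1 job) + 0.3·t(2 jobs)
Solving: t(0 jobs) = 4.5833, t(1 job) = 5.0000, t(2 jobs) = 4.1667.
Expected ticks from 0 jobs to 3 jobs: 4.5833.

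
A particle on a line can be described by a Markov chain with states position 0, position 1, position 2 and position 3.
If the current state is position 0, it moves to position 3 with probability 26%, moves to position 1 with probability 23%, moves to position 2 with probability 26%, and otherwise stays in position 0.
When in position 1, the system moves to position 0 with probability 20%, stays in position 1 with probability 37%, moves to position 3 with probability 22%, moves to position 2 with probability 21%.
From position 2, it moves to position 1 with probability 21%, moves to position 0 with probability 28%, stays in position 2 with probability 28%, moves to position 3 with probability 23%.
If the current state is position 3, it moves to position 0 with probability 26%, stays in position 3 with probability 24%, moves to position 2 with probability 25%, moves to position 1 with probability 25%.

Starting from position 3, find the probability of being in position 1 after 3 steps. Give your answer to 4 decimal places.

Propagate the distribution vector 3 steps from position 3.
After 0 steps: (0.0000, 0.0000, 0.0000, 1.0000)
After 1 step: (0.2600, 0.2500, 0.2500, 0.2400)
After 2 steps: (0.2474, 0.2648, 0.2501, 0.2377)
After 3 steps: (0.2466, 0.2668, 0.2494, 0.2372)
P(in position 1 after 3 steps) = 0.2668

0.2668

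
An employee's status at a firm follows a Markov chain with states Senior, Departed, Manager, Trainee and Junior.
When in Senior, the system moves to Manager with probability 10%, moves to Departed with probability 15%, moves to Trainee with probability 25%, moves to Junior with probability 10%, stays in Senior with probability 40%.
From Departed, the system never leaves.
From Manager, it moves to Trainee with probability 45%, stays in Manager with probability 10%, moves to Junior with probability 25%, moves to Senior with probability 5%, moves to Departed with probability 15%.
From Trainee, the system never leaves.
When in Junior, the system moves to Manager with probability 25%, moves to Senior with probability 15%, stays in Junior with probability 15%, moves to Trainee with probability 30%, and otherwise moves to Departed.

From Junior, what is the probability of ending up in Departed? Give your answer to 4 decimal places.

Let h(s) be the probability of absorption at Departed starting from transient state s. Then h(Departed) = 1 and h(Trainee) = 0. By first-step analysis:
h(Senior) = 0.4·h(Senior) + 0.15·1 + 0.1·h(Manager) + 0.25·0 + 0.1·h(Junior)
h(Manager) = 0.05·h(Senior) + 0.15·1 + 0.1·h(Manager) + 0.45·0 + 0.25·h(Junior)
h(Junior) = 0.15·h(Senior) + 0.15·1 + 0.25·h(Manager) + 0.3·0 + 0.15·h(Junior)
Solving: h(Senior) = 0.3489, h(Manager) = 0.2746, h(Junior) = 0.3188.
Starting from Junior, the probability is 0.3188.

0.3188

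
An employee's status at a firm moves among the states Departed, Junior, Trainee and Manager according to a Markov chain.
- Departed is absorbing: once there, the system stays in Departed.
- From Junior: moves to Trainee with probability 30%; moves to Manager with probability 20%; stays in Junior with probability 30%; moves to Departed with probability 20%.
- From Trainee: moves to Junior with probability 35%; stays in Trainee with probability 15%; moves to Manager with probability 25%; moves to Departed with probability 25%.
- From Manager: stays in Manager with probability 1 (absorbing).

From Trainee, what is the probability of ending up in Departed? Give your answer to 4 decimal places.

Let h(s) be the probability of absorption at Departed starting from transient state s. Then h(Departed) = 1 and h(Manager) = 0. By first-step analysis:
h(Junior) = 0.2·1 + 0.3·h(Junior) + 0.3·h(Trainee) + 0.2·0
h(Trainee) = 0.25·1 + 0.35·h(Junior) + 0.15·h(Trainee) + 0.25·0
Solving: h(Junior) = 0.5000, h(Trainee) = 0.5000.
Starting from Trainee, the probability is 0.5000.

0.5000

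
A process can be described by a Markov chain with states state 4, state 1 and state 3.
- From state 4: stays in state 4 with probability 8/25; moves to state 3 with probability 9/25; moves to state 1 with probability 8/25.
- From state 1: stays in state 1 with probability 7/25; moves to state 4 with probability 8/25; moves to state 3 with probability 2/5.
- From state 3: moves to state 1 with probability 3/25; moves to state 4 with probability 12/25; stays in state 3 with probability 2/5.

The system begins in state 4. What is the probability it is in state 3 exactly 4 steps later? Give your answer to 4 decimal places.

0.3847

Propagate the distribution vector 4 steps from state 4.
After 0 steps: (1.0000, 0.0000, 0.0000)
After 1 step: (0.3200, 0.3200, 0.3600)
After 2 steps: (0.3776, 0.2352, 0.3872)
After 3 steps: (0.3820, 0.2332, 0.3849)
After 4 steps: (0.3816, 0.2337, 0.3847)
P(in state 3 after 4 steps) = 0.3847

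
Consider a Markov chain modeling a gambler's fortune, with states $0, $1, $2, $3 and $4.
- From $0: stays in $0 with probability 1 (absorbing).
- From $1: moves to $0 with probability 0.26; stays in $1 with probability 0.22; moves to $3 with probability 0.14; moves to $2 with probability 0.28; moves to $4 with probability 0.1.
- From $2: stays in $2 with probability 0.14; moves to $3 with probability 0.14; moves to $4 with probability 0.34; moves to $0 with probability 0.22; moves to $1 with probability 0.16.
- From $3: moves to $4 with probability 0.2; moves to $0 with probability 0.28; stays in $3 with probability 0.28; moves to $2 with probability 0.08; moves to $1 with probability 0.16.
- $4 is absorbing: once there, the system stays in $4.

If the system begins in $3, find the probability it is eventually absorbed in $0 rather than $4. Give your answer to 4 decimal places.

Let h(s) be the probability of absorption at $0 starting from transient state s. Then h($0) = 1 and h($4) = 0. By first-step analysis:
h($1) = 0.26·1 + 0.22·h($1) + 0.28·h($2) + 0.14·h($3) + 0.1·0
h($2) = 0.22·1 + 0.16·h($1) + 0.14·h($2) + 0.14·h($3) + 0.34·0
h($3) = 0.28·1 + 0.16·h($1) + 0.08·h($2) + 0.28·h($3) + 0.2·0
Solving: h($1) = 0.6019, h($2) = 0.4612, h($3) = 0.5739.
Starting from $3, the probability is 0.5739.

0.5739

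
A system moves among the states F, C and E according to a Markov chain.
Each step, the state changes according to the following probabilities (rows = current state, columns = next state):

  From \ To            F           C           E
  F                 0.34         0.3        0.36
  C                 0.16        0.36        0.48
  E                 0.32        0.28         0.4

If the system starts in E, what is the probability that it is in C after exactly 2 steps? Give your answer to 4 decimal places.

Sum over the intermediate state after 1 step:
P = P(E→F)·P(F→C) + P(E→C)·P(C→C) + P(E→E)·P(E→C)
  = 0.32×0.3 + 0.28×0.36 + 0.4×0.28
  = 0.0960 + 0.1008 + 0.1120 = 0.3088

0.3088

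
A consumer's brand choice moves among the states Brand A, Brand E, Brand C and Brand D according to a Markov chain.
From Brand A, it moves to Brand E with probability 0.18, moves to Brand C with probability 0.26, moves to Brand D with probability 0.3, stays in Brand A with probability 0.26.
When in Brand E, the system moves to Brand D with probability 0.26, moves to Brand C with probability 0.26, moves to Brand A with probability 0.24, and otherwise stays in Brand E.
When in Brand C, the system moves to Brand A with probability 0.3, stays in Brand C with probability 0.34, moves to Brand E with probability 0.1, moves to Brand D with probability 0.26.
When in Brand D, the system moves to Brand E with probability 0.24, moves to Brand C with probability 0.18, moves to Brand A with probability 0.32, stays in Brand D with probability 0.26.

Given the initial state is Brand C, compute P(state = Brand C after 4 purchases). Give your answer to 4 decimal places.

0.2590

Propagate the distribution vector 4 purchases from Brand C.
After 0 purchases: (0.0000, 0.0000, 1.0000, 0.0000)
After 1 purchase: (0.3000, 0.1000, 0.3400, 0.2600)
After 2 purchases: (0.2872, 0.1744, 0.2664, 0.2720)
After 3 purchases: (0.2835, 0.1855, 0.2596, 0.2715)
After 4 purchases: (0.2830, 0.1867, 0.2590, 0.2713)
P(in Brand C after 4 purchases) = 0.2590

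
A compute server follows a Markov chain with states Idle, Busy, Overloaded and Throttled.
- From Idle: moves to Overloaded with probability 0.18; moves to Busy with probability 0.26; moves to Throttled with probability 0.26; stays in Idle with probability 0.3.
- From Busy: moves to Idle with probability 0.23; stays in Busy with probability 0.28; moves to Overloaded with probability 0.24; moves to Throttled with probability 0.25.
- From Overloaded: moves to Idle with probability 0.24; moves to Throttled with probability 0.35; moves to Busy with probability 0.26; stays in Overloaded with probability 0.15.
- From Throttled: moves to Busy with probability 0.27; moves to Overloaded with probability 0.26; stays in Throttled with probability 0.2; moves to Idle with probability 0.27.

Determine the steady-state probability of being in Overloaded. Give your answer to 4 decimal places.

Let the stationary distribution be π with π = πP and π_1 + π_2 + π_3 + π_4 = 1.
π_1 = 0.3·π_1 + 0.23·π_2 + 0.24·π_3 + 0.27·π_4
π_2 = 0.26·π_1 + 0.28·π_2 + 0.26·π_3 + 0.27·π_4
π_3 = 0.18·π_1 + 0.24·π_2 + 0.15·π_3 + 0.26·π_4
Solving with the normalization constraint gives π = (0.2608, 0.2680, 0.2106, 0.2606).
So the stationary probability of Overloaded is 0.2106.

0.2106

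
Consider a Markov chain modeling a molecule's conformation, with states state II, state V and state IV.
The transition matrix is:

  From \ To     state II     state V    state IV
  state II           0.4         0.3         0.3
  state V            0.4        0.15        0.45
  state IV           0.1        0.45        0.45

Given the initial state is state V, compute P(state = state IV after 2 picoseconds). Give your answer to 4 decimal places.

0.3900

Sum over the intermediate state after 1 picosecond:
P = P(state V→state II)·P(state II→state IV) + P(state V→state V)·P(state V→state IV) + P(state V→state IV)·P(state IV→state IV)
  = 0.4×0.3 + 0.15×0.45 + 0.45×0.45
  = 0.1200 + 0.0675 + 0.2025 = 0.3900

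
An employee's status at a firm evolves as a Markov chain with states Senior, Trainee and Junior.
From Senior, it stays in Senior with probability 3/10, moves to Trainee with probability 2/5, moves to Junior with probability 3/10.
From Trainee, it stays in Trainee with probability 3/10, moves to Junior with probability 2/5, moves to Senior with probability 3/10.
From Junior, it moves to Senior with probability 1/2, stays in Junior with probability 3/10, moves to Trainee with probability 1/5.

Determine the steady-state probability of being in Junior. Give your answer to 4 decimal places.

Let the stationary distribution be π with π = πP and π_1 + π_2 + π_3 = 1.
π_1 = 0.3·π_1 + 0.3·π_2 + 0.5·π_3
π_2 = 0.4·π_1 + 0.3·π_2 + 0.2·π_3
Solving with the normalization constraint gives π = (0.3661, 0.3036, 0.3304).
So the stationary probability of Junior is 0.3304.

0.3304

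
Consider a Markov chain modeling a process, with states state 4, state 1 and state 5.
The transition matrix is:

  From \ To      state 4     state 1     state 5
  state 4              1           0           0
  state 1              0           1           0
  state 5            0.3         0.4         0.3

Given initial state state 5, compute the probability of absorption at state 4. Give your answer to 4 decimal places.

Let h(s) be the probability of absorption at state 4 starting from transient state s. Then h(state 4) = 1 and h(state 1) = 0. By first-step analysis:
h(state 5) = 0.3·1 + 0.4·0 + 0.3·h(state 5)
Solving: h(state 5) = 0.4286.
Starting from state 5, the probability is 0.4286.

0.4286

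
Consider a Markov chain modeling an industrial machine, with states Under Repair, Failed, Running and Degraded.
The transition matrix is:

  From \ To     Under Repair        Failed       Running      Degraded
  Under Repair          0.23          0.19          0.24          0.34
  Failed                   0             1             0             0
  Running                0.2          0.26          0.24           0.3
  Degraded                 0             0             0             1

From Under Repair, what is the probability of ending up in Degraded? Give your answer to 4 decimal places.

Let h(s) be the probability of absorption at Degraded starting from transient state s. Then h(Degraded) = 1 and h(Failed) = 0. By first-step analysis:
h(Under Repair) = 0.23·h(Under Repair) + 0.19·0 + 0.24·h(Running) + 0.34·1
h(Running) = 0.2·h(Under Repair) + 0.26·0 + 0.24·h(Running) + 0.3·1
Solving: h(Under Repair) = 0.6150, h(Running) = 0.5566.
Starting from Under Repair, the probability is 0.6150.

0.6150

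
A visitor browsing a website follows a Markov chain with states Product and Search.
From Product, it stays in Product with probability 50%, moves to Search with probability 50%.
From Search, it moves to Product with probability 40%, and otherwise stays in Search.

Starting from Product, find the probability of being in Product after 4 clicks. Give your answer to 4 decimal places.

Propagate the distribution vector 4 clicks from Product.
After 0 clicks: (1.0000, 0.0000)
After 1 click: (0.5000, 0.5000)
After 2 clicks: (0.4500, 0.5500)
After 3 clicks: (0.4450, 0.5550)
After 4 clicks: (0.4445, 0.5555)
P(in Product after 4 clicks) = 0.4445

0.4445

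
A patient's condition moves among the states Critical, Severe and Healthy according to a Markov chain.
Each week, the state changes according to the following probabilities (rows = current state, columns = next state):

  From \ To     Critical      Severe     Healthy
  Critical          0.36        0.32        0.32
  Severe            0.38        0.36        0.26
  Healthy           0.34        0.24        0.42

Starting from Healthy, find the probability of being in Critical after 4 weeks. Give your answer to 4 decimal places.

Propagate the distribution vector 4 weeks from Healthy.
After 0 weeks: (0.0000, 0.0000, 1.0000)
After 1 week: (0.3400, 0.2400, 0.4200)
After 2 weeks: (0.3564, 0.2960, 0.3476)
After 3 weeks: (0.3590, 0.3040, 0.3370)
After 4 weeks: (0.3593, 0.3052, 0.3355)
P(in Critical after 4 weeks) = 0.3593

0.3593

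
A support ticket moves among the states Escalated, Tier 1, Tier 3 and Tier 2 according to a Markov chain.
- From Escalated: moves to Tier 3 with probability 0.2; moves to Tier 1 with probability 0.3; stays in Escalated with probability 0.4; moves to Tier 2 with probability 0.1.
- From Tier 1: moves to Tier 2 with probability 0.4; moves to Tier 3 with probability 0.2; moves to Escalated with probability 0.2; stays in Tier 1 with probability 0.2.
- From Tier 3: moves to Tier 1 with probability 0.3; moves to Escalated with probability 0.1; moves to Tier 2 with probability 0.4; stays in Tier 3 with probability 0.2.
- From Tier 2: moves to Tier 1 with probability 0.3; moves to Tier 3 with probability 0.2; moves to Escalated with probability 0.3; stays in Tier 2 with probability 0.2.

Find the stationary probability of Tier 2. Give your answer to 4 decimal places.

Let the stationary distribution be π with π = πP and π_1 + π_2 + π_3 + π_4 = 1.
π_1 = 0.4·π_1 + 0.2·π_2 + 0.1·π_3 + 0.3·π_4
π_2 = 0.3·π_1 + 0.2·π_2 + 0.3·π_3 + 0.3·π_4
π_3 = 0.2·π_1 + 0.2·π_2 + 0.2·π_3 + 0.2·π_4
Solving with the normalization constraint gives π = (0.2586, 0.2727, 0.2000, 0.2687).
So the stationary probability of Tier 2 is 0.2687.

0.2687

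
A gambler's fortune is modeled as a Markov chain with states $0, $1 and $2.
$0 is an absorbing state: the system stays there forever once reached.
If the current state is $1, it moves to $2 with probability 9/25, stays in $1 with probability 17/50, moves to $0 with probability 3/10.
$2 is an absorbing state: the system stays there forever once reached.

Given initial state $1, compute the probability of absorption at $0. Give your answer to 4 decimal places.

0.4545

Let h(s) be the probability of absorption at $0 starting from transient state s. Then h($0) = 1 and h($2) = 0. By first-step analysis:
h($1) = 0.3·1 + 0.34·h($1) + 0.36·0
Solving: h($1) = 0.4545.
Starting from $1, the probability is 0.4545.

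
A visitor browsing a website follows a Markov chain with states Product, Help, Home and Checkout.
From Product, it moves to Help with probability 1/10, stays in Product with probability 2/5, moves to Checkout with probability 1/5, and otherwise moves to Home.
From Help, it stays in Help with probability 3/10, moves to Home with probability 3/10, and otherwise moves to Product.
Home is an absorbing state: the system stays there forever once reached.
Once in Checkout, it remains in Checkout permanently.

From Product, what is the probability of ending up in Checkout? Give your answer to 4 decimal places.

0.3684

Let h(s) be the probability of absorption at Checkout starting from transient state s. Then h(Checkout) = 1 and h(Home) = 0. By first-step analysis:
h(Product) = 0.4·h(Product) + 0.1·h(Help) + 0.3·0 + 0.2·1
h(Help) = 0.4·h(Product) + 0.3·h(Help) + 0.3·0
Solving: h(Product) = 0.3684, h(Help) = 0.2105.
Starting from Product, the probability is 0.3684.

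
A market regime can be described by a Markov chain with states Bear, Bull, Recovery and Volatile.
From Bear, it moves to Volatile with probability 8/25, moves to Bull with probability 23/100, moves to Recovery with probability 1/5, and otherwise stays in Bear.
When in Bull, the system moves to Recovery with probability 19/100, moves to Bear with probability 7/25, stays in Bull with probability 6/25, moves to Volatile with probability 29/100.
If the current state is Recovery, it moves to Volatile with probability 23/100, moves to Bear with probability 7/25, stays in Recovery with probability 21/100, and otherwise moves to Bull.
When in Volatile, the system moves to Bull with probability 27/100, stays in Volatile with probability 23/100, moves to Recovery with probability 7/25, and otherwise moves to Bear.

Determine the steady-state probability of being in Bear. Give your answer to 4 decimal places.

Let the stationary distribution be π with π = πP and π_1 + π_2 + π_3 + π_4 = 1.
π_1 = 0.25·π_1 + 0.28·π_2 + 0.28·π_3 + 0.22·π_4
π_2 = 0.23·π_1 + 0.24·π_2 + 0.28·π_3 + 0.27·π_4
π_3 = 0.2·π_1 + 0.19·π_2 + 0.21·π_3 + 0.28·π_4
Solving with the normalization constraint gives π = (0.2562, 0.2543, 0.2211, 0.2683).
So the stationary probability of Bear is 0.2562.

0.2562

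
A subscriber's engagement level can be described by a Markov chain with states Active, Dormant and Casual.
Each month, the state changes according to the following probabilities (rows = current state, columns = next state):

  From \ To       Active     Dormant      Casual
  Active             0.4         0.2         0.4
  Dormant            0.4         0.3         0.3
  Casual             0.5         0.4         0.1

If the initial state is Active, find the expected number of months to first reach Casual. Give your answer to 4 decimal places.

Let t(s) be the expected number of months to first reach Casual from state s, with t(Casual) = 0. Conditioning on the first month:
t(Active) = 1 + 0.4·t(Active) + 0.2·t(Dormant)
t(Dormant) = 1 + 0.4·t(Active) + 0.3·t(Dormant)
Solving: t(Active) = 2.6471, t(Dormant) = 2.9412.
Expected months from Active to Casual: 2.6471.

2.6471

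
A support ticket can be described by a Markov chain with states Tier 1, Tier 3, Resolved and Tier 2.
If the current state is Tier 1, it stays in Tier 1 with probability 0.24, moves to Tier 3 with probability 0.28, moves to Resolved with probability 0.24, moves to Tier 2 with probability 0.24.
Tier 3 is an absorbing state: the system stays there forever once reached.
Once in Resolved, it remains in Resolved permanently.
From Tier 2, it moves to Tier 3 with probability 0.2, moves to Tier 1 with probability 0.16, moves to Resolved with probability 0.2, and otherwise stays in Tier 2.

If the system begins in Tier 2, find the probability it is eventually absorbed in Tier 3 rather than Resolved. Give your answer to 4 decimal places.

Let h(s) be the probability of absorption at Tier 3 starting from transient state s. Then h(Tier 3) = 1 and h(Resolved) = 0. By first-step analysis:
h(Tier 1) = 0.24·h(Tier 1) + 0.28·1 + 0.24·0 + 0.24·h(Tier 2)
h(Tier 2) = 0.16·h(Tier 1) + 0.2·1 + 0.2·0 + 0.44·h(Tier 2)
Solving: h(Tier 1) = 0.5289, h(Tier 2) = 0.5083.
Starting from Tier 2, the probability is 0.5083.

0.5083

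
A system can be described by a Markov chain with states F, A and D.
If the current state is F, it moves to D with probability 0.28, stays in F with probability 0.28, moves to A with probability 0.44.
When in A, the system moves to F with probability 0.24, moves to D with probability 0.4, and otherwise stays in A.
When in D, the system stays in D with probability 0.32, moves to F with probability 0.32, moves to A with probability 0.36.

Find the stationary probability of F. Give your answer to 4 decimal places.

0.2783

Let the stationary distribution be π with π = πP and π_1 + π_2 + π_3 = 1.
π_1 = 0.28·π_1 + 0.24·π_2 + 0.32·π_3
π_2 = 0.44·π_1 + 0.36·π_2 + 0.36·π_3
Solving with the normalization constraint gives π = (0.2783, 0.3823, 0.3394).
So the stationary probability of F is 0.2783.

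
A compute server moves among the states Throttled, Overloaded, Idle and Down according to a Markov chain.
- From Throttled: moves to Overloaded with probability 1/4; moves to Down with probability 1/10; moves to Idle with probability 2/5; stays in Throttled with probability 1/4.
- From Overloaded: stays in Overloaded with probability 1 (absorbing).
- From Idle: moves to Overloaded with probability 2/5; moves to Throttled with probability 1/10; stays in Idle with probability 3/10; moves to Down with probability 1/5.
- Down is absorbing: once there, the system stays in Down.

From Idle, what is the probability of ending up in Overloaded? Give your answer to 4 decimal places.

0.6701

Let h(s) be the probability of absorption at Overloaded starting from transient state s. Then h(Overloaded) = 1 and h(Down) = 0. By first-step analysis:
h(Throttled) = 0.25·h(Throttled) + 0.25·1 + 0.4·h(Idle) + 0.1·0
h(Idle) = 0.1·h(Throttled) + 0.4·1 + 0.3·h(Idle) + 0.2·0
Solving: h(Throttled) = 0.6907, h(Idle) = 0.6701.
Starting from Idle, the probability is 0.6701.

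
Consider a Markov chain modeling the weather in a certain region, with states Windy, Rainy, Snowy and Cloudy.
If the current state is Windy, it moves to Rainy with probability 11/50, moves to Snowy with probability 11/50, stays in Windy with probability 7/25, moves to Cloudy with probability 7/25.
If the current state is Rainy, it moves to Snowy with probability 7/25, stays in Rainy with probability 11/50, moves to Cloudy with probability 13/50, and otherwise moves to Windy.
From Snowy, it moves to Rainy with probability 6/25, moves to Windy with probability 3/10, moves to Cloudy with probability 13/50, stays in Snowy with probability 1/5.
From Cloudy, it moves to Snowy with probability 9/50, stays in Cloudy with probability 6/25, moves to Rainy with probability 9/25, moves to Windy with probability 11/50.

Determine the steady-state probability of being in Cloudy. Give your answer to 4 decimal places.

0.2600

Let the stationary distribution be π with π = πP and π_1 + π_2 + π_3 + π_4 = 1.
π_1 = 0.28·π_1 + 0.24·π_2 + 0.3·π_3 + 0.22·π_4
π_2 = 0.22·π_1 + 0.22·π_2 + 0.24·π_3 + 0.36·π_4
π_3 = 0.22·π_1 + 0.28·π_2 + 0.2·π_3 + 0.18·π_4
Solving with the normalization constraint gives π = (0.2584, 0.2608, 0.2208, 0.2600).
So the stationary probability of Cloudy is 0.2600.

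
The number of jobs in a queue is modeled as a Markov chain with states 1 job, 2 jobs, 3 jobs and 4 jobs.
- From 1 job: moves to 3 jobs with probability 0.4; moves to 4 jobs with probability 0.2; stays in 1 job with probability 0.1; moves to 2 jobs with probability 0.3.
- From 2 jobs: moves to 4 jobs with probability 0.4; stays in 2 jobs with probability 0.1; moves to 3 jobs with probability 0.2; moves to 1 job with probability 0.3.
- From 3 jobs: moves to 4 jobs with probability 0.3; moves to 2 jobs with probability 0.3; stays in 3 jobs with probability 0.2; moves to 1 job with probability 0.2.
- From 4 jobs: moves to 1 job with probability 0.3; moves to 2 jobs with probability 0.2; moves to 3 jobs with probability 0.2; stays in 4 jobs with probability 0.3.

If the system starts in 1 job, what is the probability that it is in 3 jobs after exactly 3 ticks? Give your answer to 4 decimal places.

Propagate the distribution vector 3 ticks from 1 job.
After 0 ticks: (1.0000, 0.0000, 0.0000, 0.0000)
After 1 tick: (0.1000, 0.3000, 0.4000, 0.2000)
After 2 ticks: (0.2400, 0.2200, 0.2200, 0.3200)
After 3 ticks: (0.2300, 0.2240, 0.2480, 0.2980)
P(in 3 jobs after 3 ticks) = 0.2480

0.2480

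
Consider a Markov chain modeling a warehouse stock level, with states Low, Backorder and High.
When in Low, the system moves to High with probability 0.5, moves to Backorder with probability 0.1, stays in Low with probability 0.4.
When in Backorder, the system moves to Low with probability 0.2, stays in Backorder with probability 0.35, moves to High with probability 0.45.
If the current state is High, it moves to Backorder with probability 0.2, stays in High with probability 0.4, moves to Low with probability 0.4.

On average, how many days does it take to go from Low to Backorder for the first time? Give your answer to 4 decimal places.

Let t(s) be the expected number of days to first reach Backorder from state s, with t(Backorder) = 0. Conditioning on the first day:
t(Low) = 1 + 0.4·t(Low) + 0.5·t(High)
t(High) = 1 + 0.4·t(Low) + 0.4·t(High)
Solving: t(Low) = 6.8750, t(High) = 6.2500.
Expected days from Low to Backorder: 6.8750.

6.8750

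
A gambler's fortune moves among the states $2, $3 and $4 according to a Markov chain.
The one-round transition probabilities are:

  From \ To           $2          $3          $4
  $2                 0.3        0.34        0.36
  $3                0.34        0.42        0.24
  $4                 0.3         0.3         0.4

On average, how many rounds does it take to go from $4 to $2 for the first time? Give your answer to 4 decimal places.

3.1884

Let t(s) be the expected number of rounds to first reach $2 from state s, with t($2) = 0. Conditioning on the first round:
t($3) = 1 + 0.42·t($3) + 0.24·t($4)
t($4) = 1 + 0.3·t($3) + 0.4·t($4)
Solving: t($3) = 3.0435, t($4) = 3.1884.
Expected rounds from $4 to $2: 3.1884.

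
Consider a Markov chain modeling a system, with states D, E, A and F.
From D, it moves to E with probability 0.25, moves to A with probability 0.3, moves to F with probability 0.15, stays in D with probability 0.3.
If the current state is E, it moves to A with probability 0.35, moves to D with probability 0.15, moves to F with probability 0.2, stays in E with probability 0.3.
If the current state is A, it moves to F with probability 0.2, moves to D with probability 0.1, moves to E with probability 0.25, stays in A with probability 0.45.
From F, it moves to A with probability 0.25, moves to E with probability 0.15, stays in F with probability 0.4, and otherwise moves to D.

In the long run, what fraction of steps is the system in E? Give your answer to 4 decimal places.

0.2380

Let the stationary distribution be π with π = πP and π_1 + π_2 + π_3 + π_4 = 1.
π_1 = 0.3·π_1 + 0.15·π_2 + 0.1·π_3 + 0.2·π_4
π_2 = 0.25·π_1 + 0.3·π_2 + 0.25·π_3 + 0.15·π_4
π_3 = 0.3·π_1 + 0.35·π_2 + 0.45·π_3 + 0.25·π_4
Solving with the normalization constraint gives π = (0.1698, 0.2380, 0.3529, 0.2394).
So the stationary probability of E is 0.2380.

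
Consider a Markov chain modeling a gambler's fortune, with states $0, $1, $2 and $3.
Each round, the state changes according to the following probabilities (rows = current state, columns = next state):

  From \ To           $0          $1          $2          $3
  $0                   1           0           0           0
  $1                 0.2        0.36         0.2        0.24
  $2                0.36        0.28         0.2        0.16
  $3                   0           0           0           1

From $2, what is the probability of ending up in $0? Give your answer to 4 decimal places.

0.6281

Let h(s) be the probability of absorption at $0 starting from transient state s. Then h($0) = 1 and h($3) = 0. By first-step analysis:
h($1) = 0.2·1 + 0.36·h($1) + 0.2·h($2) + 0.24·0
h($2) = 0.36·1 + 0.28·h($1) + 0.2·h($2) + 0.16·0
Solving: h($1) = 0.5088, h($2) = 0.6281.
Starting from $2, the probability is 0.6281.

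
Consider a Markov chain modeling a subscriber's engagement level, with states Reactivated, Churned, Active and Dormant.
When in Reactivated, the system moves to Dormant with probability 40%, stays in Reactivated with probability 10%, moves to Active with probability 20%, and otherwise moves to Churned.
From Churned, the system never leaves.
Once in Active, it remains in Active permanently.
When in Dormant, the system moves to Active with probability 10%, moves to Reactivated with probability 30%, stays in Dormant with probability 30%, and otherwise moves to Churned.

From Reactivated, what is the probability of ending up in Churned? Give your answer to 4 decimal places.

0.6471

Let h(s) be the probability of absorption at Churned starting from transient state s. Then h(Churned) = 1 and h(Active) = 0. By first-step analysis:
h(Reactivated) = 0.1·h(Reactivated) + 0.3·1 + 0.2·0 + 0.4·h(Dormant)
h(Dormant) = 0.3·h(Reactivated) + 0.3·1 + 0.1·0 + 0.3·h(Dormant)
Solving: h(Reactivated) = 0.6471, h(Dormant) = 0.7059.
Starting from Reactivated, the probability is 0.6471.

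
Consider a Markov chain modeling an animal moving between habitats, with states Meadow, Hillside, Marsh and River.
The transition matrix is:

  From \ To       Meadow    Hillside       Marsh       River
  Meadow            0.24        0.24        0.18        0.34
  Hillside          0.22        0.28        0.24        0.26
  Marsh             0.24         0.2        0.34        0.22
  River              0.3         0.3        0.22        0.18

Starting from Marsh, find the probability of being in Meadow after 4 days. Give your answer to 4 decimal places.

0.2499

Propagate the distribution vector 4 days from Marsh.
After 0 days: (0.0000, 0.0000, 1.0000, 0.0000)
After 1 day: (0.2400, 0.2000, 0.3400, 0.2200)
After 2 days: (0.2492, 0.2476, 0.2552, 0.2480)
After 3 days: (0.2499, 0.2546, 0.2456, 0.2499)
After 4 days: (0.2499, 0.2554, 0.2446, 0.2502)
P(in Meadow after 4 days) = 0.2499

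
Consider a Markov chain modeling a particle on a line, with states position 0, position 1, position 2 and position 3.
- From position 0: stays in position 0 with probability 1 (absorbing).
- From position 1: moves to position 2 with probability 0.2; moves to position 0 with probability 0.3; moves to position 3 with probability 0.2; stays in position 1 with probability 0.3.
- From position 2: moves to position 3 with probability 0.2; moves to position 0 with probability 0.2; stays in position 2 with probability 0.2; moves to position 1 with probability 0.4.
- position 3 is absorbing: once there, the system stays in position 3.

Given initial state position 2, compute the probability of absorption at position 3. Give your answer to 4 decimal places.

0.4583

Let h(s) be the probability of absorption at position 3 starting from transient state s. Then h(position 3) = 1 and h(position 0) = 0. By first-step analysis:
h(position 1) = 0.3·0 + 0.3·h(position 1) + 0.2·h(position 2) + 0.2·1
h(position 2) = 0.2·0 + 0.4·h(position 1) + 0.2·h(position 2) + 0.2·1
Solving: h(position 1) = 0.4167, h(position 2) = 0.4583.
Starting from position 2, the probability is 0.4583.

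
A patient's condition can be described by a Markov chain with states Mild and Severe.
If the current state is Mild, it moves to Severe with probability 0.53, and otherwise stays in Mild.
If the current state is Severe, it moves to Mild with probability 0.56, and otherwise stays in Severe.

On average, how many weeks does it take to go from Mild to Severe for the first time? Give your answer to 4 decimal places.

1.8868

Let t(s) be the expected number of weeks to first reach Severe from state s, with t(Severe) = 0. Conditioning on the first week:
t(Mild) = 1 + 0.47·t(Mild)
Solving: t(Mild) = 1.8868.
Expected weeks from Mild to Severe: 1.8868.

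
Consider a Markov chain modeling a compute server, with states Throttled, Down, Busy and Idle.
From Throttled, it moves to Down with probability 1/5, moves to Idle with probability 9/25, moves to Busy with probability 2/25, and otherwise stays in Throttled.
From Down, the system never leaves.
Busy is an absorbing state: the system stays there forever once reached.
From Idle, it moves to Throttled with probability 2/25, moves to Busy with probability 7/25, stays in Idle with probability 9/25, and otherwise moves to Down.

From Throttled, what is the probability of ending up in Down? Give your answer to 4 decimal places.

0.6008

Let h(s) be the probability of absorption at Down starting from transient state s. Then h(Down) = 1 and h(Busy) = 0. By first-step analysis:
h(Throttled) = 0.36·h(Throttled) + 0.2·1 + 0.08·0 + 0.36·h(Idle)
h(Idle) = 0.08·h(Throttled) + 0.28·1 + 0.28·0 + 0.36·h(Idle)
Solving: h(Throttled) = 0.6008, h(Idle) = 0.5126.
Starting from Throttled, the probability is 0.6008.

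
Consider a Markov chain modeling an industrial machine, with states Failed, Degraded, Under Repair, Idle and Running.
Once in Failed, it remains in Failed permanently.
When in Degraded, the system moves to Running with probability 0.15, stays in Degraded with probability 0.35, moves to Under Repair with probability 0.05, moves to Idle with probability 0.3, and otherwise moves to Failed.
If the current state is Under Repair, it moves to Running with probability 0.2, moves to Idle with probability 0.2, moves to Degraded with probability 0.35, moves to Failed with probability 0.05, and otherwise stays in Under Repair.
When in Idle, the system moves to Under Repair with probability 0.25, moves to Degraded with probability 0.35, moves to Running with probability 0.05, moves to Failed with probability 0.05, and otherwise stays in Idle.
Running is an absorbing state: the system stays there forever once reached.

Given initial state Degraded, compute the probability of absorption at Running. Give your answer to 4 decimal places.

Let h(s) be the probability of absorption at Running starting from transient state s. Then h(Running) = 1 and h(Failed) = 0. By first-step analysis:
h(Degraded) = 0.15·0 + 0.35·h(Degraded) + 0.05·h(Under Repair) + 0.3·h(Idle) + 0.15·1
h(Under Repair) = 0.05·0 + 0.35·h(Degraded) + 0.2·h(Under Repair) + 0.2·h(Idle) + 0.2·1
h(Idle) = 0.05·0 + 0.35·h(Degraded) + 0.25·h(Under Repair) + 0.3·h(Idle) + 0.05·1
Solving: h(Degraded) = 0.5401, h(Under Repair) = 0.6277, h(Idle) = 0.5657.
Starting from Degraded, the probability is 0.5401.

0.5401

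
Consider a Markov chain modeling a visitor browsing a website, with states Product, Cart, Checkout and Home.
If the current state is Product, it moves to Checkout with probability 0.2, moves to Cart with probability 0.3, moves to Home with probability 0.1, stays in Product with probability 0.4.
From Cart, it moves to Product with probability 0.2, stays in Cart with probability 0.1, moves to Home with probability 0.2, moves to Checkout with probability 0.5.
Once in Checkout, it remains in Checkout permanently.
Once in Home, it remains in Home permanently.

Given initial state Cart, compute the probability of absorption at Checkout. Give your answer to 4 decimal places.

Let h(s) be the probability of absorption at Checkout starting from transient state s. Then h(Checkout) = 1 and h(Home) = 0. By first-step analysis:
h(Product) = 0.4·h(Product) + 0.3·h(Cart) + 0.2·1 + 0.1·0
h(Cart) = 0.2·h(Product) + 0.1·h(Cart) + 0.5·1 + 0.2·0
Solving: h(Product) = 0.6875, h(Cart) = 0.7083.
Starting from Cart, the probability is 0.7083.

0.7083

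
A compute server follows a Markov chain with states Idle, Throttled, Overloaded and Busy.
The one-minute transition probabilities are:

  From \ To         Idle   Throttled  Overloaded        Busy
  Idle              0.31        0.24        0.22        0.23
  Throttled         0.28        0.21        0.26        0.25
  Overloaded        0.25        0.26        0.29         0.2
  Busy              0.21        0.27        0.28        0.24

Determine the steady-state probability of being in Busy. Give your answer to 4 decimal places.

Let the stationary distribution be π with π = πP and π_1 + π_2 + π_3 + π_4 = 1.
π_1 = 0.31·π_1 + 0.28·π_2 + 0.25·π_3 + 0.21·π_4
π_2 = 0.24·π_1 + 0.21·π_2 + 0.26·π_3 + 0.27·π_4
π_3 = 0.22·π_1 + 0.26·π_2 + 0.29·π_3 + 0.28·π_4
Solving with the normalization constraint gives π = (0.2640, 0.2448, 0.2619, 0.2293).
So the stationary probability of Busy is 0.2293.

0.2293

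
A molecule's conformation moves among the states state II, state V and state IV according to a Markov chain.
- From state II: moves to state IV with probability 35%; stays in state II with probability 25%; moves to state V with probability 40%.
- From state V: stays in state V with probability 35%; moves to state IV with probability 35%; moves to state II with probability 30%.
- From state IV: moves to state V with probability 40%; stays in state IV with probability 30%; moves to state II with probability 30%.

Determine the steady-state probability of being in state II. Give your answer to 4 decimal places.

Let the stationary distribution be π with π = πP and π_1 + π_2 + π_3 = 1.
π_1 = 0.25·π_1 + 0.3·π_2 + 0.3·π_3
π_2 = 0.4·π_1 + 0.35·π_2 + 0.4·π_3
Solving with the normalization constraint gives π = (0.2857, 0.3810, 0.3333).
So the stationary probability of state II is 0.2857.

0.2857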